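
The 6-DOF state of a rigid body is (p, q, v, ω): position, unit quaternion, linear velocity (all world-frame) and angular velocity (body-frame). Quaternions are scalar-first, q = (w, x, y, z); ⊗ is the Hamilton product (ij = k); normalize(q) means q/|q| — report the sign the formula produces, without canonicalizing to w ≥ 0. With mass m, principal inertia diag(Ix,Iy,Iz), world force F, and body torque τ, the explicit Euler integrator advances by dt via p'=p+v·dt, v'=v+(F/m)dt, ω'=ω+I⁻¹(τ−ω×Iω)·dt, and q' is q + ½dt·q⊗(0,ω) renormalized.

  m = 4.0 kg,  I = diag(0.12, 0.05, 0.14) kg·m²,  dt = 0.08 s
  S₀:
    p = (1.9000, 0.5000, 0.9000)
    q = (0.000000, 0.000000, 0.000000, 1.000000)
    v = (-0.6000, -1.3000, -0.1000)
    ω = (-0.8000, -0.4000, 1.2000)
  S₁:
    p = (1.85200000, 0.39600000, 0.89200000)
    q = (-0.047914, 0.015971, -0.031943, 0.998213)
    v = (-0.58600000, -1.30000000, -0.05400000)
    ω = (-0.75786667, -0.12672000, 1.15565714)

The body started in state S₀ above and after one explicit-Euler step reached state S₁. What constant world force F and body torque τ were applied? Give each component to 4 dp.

F = (0.7000, 0.0000, 2.3000)
τ = (0.0200, 0.1900, -0.1000)

rate change Δω = (0.04213333, 0.27328000, -0.04434286)
τ = I·(Δω/dt) + ω₀×(Iω₀) = (0.0200, 0.1900, -0.1000)
Δv = v₁−v₀ = (0.01400000, 0.00000000, 0.04600000)
m·(v₁−v₀)/dt = (0.7000, 0.0000, 2.3000)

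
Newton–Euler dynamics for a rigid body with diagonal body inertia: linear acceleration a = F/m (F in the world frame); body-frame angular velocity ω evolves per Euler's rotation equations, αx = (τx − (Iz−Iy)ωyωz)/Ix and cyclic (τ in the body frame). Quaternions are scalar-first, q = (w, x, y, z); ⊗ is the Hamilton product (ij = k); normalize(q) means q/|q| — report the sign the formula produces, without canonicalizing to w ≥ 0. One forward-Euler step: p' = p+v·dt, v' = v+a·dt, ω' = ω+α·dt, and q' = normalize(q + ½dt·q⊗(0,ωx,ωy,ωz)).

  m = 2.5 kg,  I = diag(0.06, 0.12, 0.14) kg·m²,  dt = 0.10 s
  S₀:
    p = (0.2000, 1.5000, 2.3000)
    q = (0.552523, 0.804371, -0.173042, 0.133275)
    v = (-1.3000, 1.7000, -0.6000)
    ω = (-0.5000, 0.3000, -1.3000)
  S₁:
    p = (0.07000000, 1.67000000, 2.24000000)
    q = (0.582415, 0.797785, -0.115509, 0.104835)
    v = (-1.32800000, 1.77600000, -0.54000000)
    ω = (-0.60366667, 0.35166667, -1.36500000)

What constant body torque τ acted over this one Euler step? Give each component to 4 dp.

τ = (-0.0700, 0.0100, -0.1000)

rate change Δω = (-0.10366667, 0.05166667, -0.06500000)
τ = I·(Δω/dt) + ω₀×(Iω₀) = (-0.0700, 0.0100, -0.1000)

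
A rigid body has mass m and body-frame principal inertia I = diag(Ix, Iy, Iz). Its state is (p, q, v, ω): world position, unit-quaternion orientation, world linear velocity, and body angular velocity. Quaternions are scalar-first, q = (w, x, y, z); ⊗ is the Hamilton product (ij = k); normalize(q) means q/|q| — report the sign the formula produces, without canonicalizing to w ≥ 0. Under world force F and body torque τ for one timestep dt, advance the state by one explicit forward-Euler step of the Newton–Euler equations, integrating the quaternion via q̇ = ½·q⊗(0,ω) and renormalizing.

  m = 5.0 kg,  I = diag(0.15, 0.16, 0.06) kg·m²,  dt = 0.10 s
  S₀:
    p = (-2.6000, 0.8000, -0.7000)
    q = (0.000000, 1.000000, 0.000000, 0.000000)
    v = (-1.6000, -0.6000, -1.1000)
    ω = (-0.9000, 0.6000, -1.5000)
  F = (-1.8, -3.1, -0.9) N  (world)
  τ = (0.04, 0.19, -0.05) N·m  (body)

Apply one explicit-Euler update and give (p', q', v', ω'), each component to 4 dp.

p' = (-2.7600, 0.7400, -0.8100)
q' = (0.0448, 0.9958, 0.0747, 0.0299)
v' = (-1.6360, -0.6620, -1.1180)
ω' = (-0.9333, 0.6428, -1.5743)

p' = p + v·dt = (-2.7600, 0.7400, -0.8100)
new velocity v' = (-1.6360, -0.6620, -1.1180)
ω×(Iω) gyroscopic = (0.0900, 0.1215, -0.0054)
(τ − ω×Iω)/I = (-0.3333, 0.4281, -0.7433)
ω + α·dt = (-0.9333, 0.6428, -1.5743)
Hamilton product q⊗(0,ω) = (0.9000000, 0.0000000, 1.5000000, 0.6000000)
q' = normalize(q + ½dt·q⊗(0,ω)) = (0.0448, 0.9958, 0.0747, 0.0299)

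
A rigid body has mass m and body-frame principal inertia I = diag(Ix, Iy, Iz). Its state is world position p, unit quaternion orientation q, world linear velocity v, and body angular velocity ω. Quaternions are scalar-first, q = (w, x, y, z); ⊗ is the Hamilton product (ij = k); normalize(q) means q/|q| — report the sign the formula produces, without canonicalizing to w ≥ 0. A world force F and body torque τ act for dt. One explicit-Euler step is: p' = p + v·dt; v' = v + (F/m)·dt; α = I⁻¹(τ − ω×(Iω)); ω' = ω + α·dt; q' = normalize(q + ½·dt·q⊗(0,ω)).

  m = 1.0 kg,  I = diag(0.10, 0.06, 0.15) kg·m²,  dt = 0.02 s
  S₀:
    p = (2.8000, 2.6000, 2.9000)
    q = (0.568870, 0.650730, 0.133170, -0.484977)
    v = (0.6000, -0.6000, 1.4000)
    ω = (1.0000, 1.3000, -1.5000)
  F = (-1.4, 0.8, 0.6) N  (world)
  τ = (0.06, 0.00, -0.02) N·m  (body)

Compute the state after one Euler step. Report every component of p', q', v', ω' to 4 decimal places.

p' = (2.8120, 2.5880, 2.9280)
q' = (0.5532, 0.6606, 0.1454, -0.4863)
v' = (0.5720, -0.5840, 1.4120)
ω' = (1.0471, 1.2750, -1.4957)

ω×(Iω) gyroscopic = (-0.1755, 0.0750, -0.0520)
α = I⁻¹(τ − ω×Iω) = (2.3550, -1.2500, 0.2133)
ω + α·dt = (1.0471, 1.2750, -1.4957)
Hamilton product q⊗(0,ω) = (-1.5513165, 0.9995851, 1.2306490, -0.1405260)
updated quaternion q' = (0.5532, 0.6606, 0.1454, -0.4863)
p + v·dt = (2.8120, 2.5880, 2.9280)
new velocity v' = (0.5720, -0.5840, 1.4120)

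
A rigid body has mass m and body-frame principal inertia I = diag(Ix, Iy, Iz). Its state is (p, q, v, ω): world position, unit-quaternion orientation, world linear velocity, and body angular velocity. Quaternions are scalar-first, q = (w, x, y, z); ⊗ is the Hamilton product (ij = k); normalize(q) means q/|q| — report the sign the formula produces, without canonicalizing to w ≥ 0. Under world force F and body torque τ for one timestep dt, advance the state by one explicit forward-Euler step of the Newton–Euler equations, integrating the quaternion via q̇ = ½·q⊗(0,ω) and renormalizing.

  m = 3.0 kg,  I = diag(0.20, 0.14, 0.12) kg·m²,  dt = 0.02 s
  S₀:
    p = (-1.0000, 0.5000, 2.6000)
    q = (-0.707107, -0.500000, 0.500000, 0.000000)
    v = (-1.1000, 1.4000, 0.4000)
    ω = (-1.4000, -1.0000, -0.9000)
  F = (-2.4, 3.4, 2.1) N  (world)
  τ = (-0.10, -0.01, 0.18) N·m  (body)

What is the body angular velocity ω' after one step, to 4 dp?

precession coupling ω×(Iω) = (-0.0180, 0.1008, -0.0840)
(τ − ω×Iω)/I = (-0.4100, -0.7914, 2.2000)
new body rate ω' = (-1.4082, -1.0158, -0.8560)

ω' = (-1.4082, -1.0158, -0.8560)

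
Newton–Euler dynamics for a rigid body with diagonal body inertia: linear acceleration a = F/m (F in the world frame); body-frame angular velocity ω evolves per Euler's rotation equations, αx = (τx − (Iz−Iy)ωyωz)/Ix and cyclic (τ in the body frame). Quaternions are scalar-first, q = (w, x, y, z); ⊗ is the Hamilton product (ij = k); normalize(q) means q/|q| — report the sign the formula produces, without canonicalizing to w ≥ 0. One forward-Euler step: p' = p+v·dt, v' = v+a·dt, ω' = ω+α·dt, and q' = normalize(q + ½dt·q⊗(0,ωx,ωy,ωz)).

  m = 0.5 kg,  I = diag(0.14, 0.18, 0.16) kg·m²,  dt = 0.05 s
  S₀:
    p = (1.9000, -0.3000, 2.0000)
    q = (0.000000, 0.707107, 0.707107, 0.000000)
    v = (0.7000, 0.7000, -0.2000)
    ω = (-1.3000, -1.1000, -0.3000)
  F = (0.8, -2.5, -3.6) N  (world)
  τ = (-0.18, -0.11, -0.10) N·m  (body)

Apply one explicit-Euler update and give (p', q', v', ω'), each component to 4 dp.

p' = (1.9350, -0.2650, 1.9900)
q' = (0.0424, 0.7011, 0.7117, 0.0035)
v' = (0.7800, 0.4500, -0.5600)
ω' = (-1.3619, -1.1284, -0.3491)

(τ − ω×Iω)/I = (-1.2386, -0.5678, -0.9825)
ω' = ω + α·dt = (-1.3619, -1.1284, -0.3491)
Hamilton product q⊗(0,ω) = (1.6970568, -0.2121321, 0.2121321, 0.1414214)
updated quaternion q' = (0.0424, 0.7011, 0.7117, 0.0035)
p + v·dt = (1.9350, -0.2650, 1.9900)
new velocity v' = (0.7800, 0.4500, -0.5600)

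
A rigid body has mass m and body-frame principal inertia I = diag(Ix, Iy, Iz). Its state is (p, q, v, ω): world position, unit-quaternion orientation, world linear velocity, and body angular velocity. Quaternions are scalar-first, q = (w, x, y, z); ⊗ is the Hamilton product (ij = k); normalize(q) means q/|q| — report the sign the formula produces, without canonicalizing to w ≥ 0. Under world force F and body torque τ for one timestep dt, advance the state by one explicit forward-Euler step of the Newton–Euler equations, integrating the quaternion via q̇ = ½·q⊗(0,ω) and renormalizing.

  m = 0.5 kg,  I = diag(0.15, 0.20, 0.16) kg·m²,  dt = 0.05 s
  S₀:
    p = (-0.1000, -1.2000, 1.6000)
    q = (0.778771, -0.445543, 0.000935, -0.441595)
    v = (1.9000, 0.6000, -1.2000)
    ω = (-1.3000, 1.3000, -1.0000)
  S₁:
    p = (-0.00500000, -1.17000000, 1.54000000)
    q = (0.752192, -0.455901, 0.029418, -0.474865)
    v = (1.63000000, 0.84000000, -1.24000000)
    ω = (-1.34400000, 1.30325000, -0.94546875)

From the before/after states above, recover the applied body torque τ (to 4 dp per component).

Δω = ω₁−ω₀ = (-0.04400000, 0.00325000, 0.05453125)
precession coupling = (0.0520, -0.0130, -0.0845)
τ = I·(Δω/dt) + ω₀×(Iω₀) = (-0.0800, 0.0000, 0.0900)

τ = (-0.0800, 0.0000, 0.0900)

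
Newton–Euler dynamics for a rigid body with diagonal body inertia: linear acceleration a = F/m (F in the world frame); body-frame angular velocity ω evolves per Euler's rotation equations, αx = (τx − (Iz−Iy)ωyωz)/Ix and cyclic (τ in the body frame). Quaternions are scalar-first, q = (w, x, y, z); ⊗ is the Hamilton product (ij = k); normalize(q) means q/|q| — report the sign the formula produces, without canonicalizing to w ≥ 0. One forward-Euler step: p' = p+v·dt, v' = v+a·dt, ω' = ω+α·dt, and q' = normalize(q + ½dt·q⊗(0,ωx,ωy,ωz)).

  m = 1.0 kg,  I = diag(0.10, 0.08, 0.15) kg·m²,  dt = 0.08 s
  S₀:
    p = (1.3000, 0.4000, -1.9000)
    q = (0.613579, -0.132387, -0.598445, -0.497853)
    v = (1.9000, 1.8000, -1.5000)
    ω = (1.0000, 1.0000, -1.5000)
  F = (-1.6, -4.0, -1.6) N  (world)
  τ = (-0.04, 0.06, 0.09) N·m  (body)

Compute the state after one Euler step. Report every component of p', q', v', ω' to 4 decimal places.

p' = (1.4520, 0.5440, -2.0200)
q' = (0.6109, -0.0518, -0.5997, -0.5143)
v' = (1.7720, 1.4800, -1.6280)
ω' = (1.0520, 0.9850, -1.4413)

a = F/m = (-1.6000, -4.0000, -1.6000)
p + v·dt = (1.4520, 0.5440, -2.0200)
v + (F/m)dt = (1.7720, 1.4800, -1.6280)
(τ − ω×Iω)/I = (0.6500, -0.1875, 0.7333)
new body rate ω' = (1.0520, 0.9850, -1.4413)
q⊗(0,ω) = (-0.0159475, 2.0090995, -0.0828545, -0.4543105)
q' = normalize(q + ½dt·q⊗(0,ω)) = (0.6109, -0.0518, -0.5997, -0.5143)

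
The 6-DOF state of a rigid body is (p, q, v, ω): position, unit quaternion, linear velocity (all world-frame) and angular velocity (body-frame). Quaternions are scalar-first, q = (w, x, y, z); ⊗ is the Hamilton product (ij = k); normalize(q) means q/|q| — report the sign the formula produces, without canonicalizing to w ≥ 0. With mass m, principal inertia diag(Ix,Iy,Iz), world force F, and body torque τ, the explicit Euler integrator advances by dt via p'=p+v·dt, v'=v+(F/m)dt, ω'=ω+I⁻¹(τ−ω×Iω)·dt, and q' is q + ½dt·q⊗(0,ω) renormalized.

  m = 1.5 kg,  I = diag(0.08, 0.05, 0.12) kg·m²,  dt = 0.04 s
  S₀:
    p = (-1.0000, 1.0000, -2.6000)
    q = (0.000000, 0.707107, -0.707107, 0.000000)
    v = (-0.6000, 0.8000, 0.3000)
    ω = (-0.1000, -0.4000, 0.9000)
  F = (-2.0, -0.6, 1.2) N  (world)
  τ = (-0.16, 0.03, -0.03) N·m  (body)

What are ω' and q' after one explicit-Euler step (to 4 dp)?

ω' = (-0.1674, -0.3789, 0.8904)
q' = (-0.0042, 0.6942, -0.7197, -0.0071)

precession coupling ω×(Iω) = (-0.0252, 0.0036, -0.0012)
(τ − ω×Iω)/I = (-1.6850, 0.5280, -0.2400)
new body rate ω' = (-0.1674, -0.3789, 0.8904)
2q̇ = q⊗(0,ω) = (-0.2121321, -0.6363963, -0.6363963, -0.3535535)
q' = normalize(q + ½dt·q⊗(0,ω)) = (-0.0042, 0.6942, -0.7197, -0.0071)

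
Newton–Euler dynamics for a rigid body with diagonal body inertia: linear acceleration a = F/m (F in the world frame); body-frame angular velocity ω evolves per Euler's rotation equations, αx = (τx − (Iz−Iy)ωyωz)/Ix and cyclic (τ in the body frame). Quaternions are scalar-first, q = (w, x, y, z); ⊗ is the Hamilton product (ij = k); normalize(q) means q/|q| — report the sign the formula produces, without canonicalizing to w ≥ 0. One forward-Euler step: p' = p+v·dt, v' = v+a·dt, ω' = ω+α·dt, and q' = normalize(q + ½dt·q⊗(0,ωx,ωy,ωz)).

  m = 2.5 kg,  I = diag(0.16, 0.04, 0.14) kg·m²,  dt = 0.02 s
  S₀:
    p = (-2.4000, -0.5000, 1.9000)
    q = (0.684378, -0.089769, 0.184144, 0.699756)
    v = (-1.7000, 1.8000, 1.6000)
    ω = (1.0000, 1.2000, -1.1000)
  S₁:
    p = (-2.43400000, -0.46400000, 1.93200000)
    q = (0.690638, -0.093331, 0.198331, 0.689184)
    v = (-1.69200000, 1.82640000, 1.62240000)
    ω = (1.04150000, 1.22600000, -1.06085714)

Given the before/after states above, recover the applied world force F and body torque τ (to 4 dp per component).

rate change Δω = (0.04150000, 0.02600000, 0.03914286)
gyro term ω₀×Iω₀ = (-0.1320, -0.0220, -0.1440)
applied torque τ = (0.2000, 0.0300, 0.1300)
Δv = v₁−v₀ = (0.00800000, 0.02640000, 0.02240000)
m·(v₁−v₀)/dt = (1.0000, 3.3000, 2.8000)

F = (1.0000, 3.3000, 2.8000)
τ = (0.2000, 0.0300, 0.1300)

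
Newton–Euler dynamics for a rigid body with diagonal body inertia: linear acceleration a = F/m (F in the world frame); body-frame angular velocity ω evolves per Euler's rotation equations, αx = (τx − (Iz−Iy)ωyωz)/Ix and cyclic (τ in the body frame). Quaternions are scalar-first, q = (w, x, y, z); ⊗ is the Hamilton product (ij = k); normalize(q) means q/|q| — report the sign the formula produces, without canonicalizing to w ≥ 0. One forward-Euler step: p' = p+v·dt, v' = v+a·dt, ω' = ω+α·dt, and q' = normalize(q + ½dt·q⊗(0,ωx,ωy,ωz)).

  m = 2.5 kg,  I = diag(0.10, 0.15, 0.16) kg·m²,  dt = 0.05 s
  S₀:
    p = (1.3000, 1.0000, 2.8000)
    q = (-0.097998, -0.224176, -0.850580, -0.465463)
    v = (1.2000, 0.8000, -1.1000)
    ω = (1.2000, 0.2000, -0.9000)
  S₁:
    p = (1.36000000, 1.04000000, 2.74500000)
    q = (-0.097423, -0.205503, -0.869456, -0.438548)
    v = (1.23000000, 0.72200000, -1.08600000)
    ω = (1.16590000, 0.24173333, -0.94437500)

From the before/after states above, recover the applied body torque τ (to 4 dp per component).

τ = (-0.0700, 0.1900, -0.1300)

rate change Δω = (-0.03410000, 0.04173333, -0.04437500)
I·α + gyro = (-0.0700, 0.1900, -0.1300)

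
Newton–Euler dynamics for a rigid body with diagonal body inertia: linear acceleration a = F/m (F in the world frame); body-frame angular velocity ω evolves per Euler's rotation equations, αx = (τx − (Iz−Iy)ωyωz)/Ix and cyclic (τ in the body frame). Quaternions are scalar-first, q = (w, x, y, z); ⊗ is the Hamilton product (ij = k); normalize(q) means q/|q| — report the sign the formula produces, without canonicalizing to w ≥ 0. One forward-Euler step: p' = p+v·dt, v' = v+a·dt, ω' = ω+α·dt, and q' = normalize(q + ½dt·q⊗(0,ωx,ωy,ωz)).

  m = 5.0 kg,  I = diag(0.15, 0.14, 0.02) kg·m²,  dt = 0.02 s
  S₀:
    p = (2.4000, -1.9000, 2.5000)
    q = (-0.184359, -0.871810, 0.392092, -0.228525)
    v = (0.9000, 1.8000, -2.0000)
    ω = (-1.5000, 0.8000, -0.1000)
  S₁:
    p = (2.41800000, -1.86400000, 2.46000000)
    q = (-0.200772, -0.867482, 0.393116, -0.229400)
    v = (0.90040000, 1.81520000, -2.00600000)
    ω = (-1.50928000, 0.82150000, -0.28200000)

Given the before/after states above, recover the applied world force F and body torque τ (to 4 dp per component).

ω₁ − ω₀ = (-0.00928000, 0.02150000, -0.18200000)
τ = I·(Δω/dt) + ω₀×(Iω₀) = (-0.0600, 0.1700, -0.1700)
v₁ − v₀ = (0.00040000, 0.01520000, -0.00600000)
F = m·Δv/dt = (0.1000, 3.8000, -1.5000)

F = (0.1000, 3.8000, -1.5000)
τ = (-0.0600, 0.1700, -0.1700)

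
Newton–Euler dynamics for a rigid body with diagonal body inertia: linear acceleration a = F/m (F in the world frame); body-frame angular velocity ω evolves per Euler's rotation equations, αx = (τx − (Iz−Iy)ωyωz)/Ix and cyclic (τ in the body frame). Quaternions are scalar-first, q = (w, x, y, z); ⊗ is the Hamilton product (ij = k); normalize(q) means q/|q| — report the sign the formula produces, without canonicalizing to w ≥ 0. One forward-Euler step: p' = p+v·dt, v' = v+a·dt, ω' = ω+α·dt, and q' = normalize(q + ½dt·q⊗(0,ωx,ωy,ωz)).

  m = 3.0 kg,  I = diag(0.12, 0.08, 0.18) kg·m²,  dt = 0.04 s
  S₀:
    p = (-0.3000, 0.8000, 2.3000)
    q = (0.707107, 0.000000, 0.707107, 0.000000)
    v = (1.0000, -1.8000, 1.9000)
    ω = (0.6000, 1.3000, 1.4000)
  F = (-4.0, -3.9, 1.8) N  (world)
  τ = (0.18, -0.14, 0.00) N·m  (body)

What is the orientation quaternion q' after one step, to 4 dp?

q' = (0.6882, 0.0283, 0.7249, 0.0113)

Hamilton product q⊗(0,ω) = (-0.9192391, 1.4142140, 0.9192391, 0.5656856)
updated quaternion q' = (0.6882, 0.0283, 0.7249, 0.0113)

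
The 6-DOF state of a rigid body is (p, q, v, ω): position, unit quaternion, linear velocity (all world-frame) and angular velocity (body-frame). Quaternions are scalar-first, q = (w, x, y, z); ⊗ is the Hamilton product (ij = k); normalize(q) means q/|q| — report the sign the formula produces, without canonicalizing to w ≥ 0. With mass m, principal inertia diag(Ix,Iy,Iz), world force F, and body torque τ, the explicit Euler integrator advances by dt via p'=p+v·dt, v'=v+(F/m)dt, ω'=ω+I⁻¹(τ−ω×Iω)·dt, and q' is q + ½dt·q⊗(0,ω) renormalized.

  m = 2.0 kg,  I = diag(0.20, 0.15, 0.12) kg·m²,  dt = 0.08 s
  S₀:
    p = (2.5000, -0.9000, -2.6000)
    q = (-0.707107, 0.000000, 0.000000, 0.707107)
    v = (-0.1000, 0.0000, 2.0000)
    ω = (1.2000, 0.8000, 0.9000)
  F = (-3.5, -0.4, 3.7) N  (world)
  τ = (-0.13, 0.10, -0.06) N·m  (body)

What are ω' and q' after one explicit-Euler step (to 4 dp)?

ω' = (1.1566, 0.8073, 0.8920)
q' = (-0.7309, -0.0564, 0.0113, 0.6801)

ω×(Iω) gyroscopic = (-0.0216, 0.0864, -0.0480)
α = I⁻¹(τ − ω×Iω) = (-0.5420, 0.0907, -0.1000)
ω + α·dt = (1.1566, 0.8073, 0.8920)
q⊗(0,ω) = (-0.6363963, -1.4142140, 0.2828428, -0.6363963)
q' = normalize(q + ½dt·q⊗(0,ω)) = (-0.7309, -0.0564, 0.0113, 0.6801)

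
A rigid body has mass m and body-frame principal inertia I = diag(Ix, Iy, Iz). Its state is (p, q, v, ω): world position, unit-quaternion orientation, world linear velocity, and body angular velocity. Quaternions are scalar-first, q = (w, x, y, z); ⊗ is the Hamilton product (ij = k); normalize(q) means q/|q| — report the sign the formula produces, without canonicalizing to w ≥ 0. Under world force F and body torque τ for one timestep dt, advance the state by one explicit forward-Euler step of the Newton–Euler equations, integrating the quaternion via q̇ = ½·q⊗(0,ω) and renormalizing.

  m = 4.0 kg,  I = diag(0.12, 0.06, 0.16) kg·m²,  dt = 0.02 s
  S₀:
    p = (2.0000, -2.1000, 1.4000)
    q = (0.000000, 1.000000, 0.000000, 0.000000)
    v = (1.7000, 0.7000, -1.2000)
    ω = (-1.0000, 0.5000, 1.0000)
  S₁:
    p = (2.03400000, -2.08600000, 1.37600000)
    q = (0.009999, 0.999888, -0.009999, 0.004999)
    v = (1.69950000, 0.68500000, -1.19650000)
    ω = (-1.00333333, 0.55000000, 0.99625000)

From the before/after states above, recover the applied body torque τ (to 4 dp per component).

τ = (0.0300, 0.1900, 0.0000)

rate change Δω = (-0.00333333, 0.05000000, -0.00375000)
I·α + gyro = (0.0300, 0.1900, 0.0000)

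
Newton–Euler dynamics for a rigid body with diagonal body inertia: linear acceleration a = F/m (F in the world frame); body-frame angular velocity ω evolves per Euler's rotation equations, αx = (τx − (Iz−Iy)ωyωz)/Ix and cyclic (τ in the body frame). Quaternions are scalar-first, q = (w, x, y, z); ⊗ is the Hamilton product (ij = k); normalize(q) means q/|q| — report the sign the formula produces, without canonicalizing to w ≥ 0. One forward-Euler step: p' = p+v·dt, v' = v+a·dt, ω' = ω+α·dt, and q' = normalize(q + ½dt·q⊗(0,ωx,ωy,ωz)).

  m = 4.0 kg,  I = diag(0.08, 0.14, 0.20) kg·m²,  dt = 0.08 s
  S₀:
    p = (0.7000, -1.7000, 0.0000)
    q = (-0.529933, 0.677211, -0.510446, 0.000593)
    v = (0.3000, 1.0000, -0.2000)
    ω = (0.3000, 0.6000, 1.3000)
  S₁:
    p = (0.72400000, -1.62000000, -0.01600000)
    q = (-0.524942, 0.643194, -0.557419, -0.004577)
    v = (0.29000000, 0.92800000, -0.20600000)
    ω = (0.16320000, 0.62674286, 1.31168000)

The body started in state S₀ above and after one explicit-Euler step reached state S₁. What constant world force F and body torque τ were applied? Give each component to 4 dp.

F = (-0.5000, -3.6000, -0.3000)
τ = (-0.0900, 0.0000, 0.0400)

Δv = v₁−v₀ = (-0.01000000, -0.07200000, -0.00600000)
m·(v₁−v₀)/dt = (-0.5000, -3.6000, -0.3000)
rate change Δω = (-0.13680000, 0.02674286, 0.01168000)
I·α + gyro = (-0.0900, 0.0000, 0.0400)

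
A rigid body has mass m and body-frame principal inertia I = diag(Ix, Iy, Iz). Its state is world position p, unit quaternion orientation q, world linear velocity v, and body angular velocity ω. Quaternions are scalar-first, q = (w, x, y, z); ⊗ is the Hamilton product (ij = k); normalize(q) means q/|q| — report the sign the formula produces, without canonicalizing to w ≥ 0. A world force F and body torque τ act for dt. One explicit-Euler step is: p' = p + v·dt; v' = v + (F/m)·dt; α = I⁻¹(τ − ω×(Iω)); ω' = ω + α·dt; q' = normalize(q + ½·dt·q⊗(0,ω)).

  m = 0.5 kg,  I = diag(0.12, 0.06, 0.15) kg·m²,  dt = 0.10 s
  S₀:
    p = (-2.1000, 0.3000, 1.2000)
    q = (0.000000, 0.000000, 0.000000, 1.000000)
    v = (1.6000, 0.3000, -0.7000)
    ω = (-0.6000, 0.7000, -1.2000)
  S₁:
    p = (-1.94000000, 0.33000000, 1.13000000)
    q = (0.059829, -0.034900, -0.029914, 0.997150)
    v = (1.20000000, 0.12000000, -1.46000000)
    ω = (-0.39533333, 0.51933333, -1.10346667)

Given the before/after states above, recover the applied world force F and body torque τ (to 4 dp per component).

F = (-2.0000, -0.9000, -3.8000)
τ = (0.1700, -0.1300, 0.1700)

ω₁ − ω₀ = (0.20466667, -0.18066667, 0.09653333)
I·α + gyro = (0.1700, -0.1300, 0.1700)
velocity change Δv = (-0.40000000, -0.18000000, -0.76000000)
F = m·Δv/dt = (-2.0000, -0.9000, -3.8000)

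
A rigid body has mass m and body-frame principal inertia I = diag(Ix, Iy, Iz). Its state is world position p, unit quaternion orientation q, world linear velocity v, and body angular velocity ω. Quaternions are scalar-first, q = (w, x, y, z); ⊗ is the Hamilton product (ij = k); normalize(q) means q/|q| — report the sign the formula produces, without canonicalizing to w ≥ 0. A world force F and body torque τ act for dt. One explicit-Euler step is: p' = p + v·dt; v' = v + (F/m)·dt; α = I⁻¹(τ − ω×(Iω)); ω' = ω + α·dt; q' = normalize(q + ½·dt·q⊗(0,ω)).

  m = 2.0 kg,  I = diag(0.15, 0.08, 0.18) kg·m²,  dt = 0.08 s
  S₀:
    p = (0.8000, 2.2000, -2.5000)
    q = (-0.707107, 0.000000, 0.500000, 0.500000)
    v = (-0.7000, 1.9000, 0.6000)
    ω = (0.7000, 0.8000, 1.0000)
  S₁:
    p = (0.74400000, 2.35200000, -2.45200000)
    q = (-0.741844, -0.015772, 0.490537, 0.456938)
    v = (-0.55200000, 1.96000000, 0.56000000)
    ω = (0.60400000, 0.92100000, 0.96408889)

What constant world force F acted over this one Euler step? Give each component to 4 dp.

F = (3.7000, 1.5000, -1.0000)

Δv = v₁−v₀ = (0.14800000, 0.06000000, -0.04000000)
F = m·Δv/dt = (3.7000, 1.5000, -1.0000)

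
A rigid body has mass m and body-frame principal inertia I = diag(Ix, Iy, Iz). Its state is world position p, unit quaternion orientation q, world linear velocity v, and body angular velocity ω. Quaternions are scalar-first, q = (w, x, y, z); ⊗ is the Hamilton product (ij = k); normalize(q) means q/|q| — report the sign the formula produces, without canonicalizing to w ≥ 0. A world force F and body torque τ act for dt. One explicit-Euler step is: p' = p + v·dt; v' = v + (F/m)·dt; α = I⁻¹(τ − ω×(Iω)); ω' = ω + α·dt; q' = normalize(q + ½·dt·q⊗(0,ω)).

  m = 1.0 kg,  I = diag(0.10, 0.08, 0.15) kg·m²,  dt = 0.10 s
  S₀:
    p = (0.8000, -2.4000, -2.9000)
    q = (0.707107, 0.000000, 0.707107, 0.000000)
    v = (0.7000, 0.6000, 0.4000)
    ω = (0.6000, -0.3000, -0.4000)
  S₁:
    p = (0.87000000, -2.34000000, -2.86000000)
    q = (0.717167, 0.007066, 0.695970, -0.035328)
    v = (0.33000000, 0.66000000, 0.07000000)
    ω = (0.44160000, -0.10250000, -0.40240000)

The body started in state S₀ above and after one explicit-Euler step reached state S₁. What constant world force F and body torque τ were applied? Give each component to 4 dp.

F = (-3.7000, 0.6000, -3.3000)
τ = (-0.1500, 0.1700, 0.0000)

Δω = ω₁−ω₀ = (-0.15840000, 0.19750000, -0.00240000)
I·α + gyro = (-0.1500, 0.1700, 0.0000)
velocity change Δv = (-0.37000000, 0.06000000, -0.33000000)
m·(v₁−v₀)/dt = (-3.7000, 0.6000, -3.3000)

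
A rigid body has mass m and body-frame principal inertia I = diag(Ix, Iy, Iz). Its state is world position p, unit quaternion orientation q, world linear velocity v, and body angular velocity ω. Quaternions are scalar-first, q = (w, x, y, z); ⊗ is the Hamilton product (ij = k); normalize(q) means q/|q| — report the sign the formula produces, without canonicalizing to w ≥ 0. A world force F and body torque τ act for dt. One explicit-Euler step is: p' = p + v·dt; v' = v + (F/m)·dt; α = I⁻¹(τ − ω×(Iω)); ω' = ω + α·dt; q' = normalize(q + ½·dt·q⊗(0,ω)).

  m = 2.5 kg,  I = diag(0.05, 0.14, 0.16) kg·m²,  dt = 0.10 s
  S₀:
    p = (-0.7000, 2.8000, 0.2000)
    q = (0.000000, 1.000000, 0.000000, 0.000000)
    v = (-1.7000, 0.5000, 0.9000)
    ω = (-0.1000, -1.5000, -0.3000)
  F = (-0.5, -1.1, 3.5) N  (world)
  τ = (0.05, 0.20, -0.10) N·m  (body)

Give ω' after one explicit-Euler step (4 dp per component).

ω×(Iω) gyroscopic = (0.0090, -0.0033, 0.0135)
(τ − ω×Iω)/I = (0.8200, 1.4521, -0.7094)
ω' = ω + α·dt = (-0.0180, -1.3548, -0.3709)

ω' = (-0.0180, -1.3548, -0.3709)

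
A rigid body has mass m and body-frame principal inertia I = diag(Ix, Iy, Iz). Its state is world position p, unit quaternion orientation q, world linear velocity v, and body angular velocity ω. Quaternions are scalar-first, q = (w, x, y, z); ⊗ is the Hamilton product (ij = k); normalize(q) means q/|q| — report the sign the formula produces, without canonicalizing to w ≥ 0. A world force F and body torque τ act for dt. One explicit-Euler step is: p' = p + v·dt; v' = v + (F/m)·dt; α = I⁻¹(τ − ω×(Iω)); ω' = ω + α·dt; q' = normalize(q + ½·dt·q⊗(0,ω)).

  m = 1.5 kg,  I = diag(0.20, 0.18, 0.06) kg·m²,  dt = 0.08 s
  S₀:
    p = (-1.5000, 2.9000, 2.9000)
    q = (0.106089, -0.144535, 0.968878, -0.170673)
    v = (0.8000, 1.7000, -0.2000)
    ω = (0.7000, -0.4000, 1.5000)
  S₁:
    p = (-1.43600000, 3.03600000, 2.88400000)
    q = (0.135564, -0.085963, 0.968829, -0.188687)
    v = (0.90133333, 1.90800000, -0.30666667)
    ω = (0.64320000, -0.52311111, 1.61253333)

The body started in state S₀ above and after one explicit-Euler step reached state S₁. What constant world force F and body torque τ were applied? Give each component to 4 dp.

F = (1.9000, 3.9000, -2.0000)
τ = (-0.0700, -0.1300, 0.0900)

v₁ − v₀ = (0.10133333, 0.20800000, -0.10666667)
F = m·Δv/dt = (1.9000, 3.9000, -2.0000)
Δω = ω₁−ω₀ = (-0.05680000, -0.12311111, 0.11253333)
I·α + gyro = (-0.0700, -0.1300, 0.0900)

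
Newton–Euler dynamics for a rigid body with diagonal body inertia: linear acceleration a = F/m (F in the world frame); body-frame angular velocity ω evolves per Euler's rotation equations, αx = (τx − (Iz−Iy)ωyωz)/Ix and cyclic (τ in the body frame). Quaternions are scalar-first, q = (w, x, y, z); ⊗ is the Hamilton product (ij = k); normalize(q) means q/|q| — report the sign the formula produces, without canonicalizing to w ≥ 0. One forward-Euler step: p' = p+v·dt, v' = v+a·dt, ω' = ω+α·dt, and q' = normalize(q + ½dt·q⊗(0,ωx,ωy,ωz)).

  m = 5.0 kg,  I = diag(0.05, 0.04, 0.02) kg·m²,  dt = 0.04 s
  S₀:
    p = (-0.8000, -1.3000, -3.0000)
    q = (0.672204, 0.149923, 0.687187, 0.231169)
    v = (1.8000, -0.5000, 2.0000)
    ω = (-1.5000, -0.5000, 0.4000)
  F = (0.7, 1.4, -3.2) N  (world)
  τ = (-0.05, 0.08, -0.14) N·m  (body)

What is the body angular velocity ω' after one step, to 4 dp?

ω' = (-1.5432, -0.4020, 0.1350)

ω×(Iω) gyroscopic = (0.0040, -0.0180, -0.0075)
α = I⁻¹(τ − ω×Iω) = (-1.0800, 2.4500, -6.6250)
ω' = ω + α·dt = (-1.5432, -0.4020, 0.1350)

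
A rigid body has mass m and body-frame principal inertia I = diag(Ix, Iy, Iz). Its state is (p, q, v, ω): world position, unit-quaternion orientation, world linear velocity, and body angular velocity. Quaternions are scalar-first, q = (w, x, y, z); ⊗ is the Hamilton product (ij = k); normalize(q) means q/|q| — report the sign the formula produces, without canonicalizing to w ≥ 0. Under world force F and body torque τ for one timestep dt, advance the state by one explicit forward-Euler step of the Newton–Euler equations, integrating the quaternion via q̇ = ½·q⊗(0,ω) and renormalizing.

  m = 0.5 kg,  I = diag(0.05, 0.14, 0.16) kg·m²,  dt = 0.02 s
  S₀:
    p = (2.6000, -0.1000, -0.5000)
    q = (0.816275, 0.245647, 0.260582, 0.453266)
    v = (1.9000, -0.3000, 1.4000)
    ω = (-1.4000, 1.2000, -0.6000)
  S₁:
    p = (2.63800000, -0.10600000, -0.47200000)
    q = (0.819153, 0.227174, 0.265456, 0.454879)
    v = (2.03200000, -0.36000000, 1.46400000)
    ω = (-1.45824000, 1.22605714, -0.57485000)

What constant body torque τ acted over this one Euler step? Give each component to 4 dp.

τ = (-0.1600, 0.0900, 0.0500)

Δω = ω₁−ω₀ = (-0.05824000, 0.02605714, 0.02515000)
I·α + gyro = (-0.1600, 0.0900, 0.0500)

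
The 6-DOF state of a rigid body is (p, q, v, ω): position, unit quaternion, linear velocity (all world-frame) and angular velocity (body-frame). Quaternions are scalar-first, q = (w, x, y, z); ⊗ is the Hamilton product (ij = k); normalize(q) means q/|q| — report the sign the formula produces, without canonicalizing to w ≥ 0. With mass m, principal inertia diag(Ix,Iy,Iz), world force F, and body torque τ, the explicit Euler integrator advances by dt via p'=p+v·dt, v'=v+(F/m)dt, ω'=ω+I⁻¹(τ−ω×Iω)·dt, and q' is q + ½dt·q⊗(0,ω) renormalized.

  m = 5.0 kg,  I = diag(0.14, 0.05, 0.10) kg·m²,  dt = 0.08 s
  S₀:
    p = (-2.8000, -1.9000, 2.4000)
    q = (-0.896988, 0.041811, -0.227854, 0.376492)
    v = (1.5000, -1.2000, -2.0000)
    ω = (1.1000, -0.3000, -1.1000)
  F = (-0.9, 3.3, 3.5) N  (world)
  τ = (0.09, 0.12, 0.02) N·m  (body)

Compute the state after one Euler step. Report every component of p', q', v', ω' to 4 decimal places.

p' = (-2.6800, -1.9960, 2.2400)
q' = (-0.8832, 0.0169, -0.1983, 0.4246)
v' = (1.4856, -1.1472, -1.9440)
ω' = (1.1420, -0.0306, -1.1078)

precession coupling ω×(Iω) = (0.0165, -0.0484, 0.0297)
α = I⁻¹(τ − ω×Iω) = (0.5250, 3.3680, -0.0970)
new body rate ω' = (1.1420, -0.0306, -1.1078)
Hamilton product q⊗(0,ω) = (0.2997929, -0.6230998, 0.7292297, 1.2247829)
q + ½dt·q⊗(0,ω), renormalized = (-0.8832, 0.0169, -0.1983, 0.4246)
p + v·dt = (-2.6800, -1.9960, 2.2400)
new velocity v' = (1.4856, -1.1472, -1.9440)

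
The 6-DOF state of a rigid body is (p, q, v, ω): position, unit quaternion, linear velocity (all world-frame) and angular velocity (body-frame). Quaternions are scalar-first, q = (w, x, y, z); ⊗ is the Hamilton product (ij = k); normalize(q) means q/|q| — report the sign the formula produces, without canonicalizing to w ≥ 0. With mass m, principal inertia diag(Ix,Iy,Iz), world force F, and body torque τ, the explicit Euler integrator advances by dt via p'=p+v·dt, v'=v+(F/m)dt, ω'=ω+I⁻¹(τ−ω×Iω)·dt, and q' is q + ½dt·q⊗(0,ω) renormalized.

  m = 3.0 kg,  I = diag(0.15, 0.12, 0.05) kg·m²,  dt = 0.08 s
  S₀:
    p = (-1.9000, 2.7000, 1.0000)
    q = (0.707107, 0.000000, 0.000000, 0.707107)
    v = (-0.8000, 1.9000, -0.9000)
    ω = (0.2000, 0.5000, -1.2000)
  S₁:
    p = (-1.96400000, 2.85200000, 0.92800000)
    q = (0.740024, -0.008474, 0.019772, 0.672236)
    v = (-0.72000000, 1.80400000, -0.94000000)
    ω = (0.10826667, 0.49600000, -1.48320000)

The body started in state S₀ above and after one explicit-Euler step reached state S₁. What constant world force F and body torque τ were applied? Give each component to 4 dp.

F = (3.0000, -3.6000, -1.5000)
τ = (-0.1300, -0.0300, -0.1800)

velocity change Δv = (0.08000000, -0.09600000, -0.04000000)
m·(v₁−v₀)/dt = (3.0000, -3.6000, -1.5000)
Δω = ω₁−ω₀ = (-0.09173333, -0.00400000, -0.28320000)
precession coupling = (0.0420, -0.0240, -0.0030)
applied torque τ = (-0.1300, -0.0300, -0.1800)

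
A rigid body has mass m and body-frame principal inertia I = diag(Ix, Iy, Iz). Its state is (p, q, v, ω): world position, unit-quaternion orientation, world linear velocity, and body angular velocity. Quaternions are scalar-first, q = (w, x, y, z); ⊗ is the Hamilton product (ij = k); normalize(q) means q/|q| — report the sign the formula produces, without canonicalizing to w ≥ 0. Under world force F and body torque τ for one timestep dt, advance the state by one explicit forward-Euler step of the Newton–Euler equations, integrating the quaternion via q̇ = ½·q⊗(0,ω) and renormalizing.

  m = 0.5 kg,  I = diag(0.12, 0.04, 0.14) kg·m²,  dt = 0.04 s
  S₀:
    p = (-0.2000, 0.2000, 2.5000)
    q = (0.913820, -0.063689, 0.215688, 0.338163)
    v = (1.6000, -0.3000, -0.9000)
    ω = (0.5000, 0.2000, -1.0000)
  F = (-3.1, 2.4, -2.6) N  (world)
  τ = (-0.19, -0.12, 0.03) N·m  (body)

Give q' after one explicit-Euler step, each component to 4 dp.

q' = (0.9201, -0.0602, 0.2214, 0.3174)

Hamilton product q⊗(0,ω) = (0.3268699, 0.1735894, 0.2881565, -1.0344018)
updated quaternion q' = (0.9201, -0.0602, 0.2214, 0.3174)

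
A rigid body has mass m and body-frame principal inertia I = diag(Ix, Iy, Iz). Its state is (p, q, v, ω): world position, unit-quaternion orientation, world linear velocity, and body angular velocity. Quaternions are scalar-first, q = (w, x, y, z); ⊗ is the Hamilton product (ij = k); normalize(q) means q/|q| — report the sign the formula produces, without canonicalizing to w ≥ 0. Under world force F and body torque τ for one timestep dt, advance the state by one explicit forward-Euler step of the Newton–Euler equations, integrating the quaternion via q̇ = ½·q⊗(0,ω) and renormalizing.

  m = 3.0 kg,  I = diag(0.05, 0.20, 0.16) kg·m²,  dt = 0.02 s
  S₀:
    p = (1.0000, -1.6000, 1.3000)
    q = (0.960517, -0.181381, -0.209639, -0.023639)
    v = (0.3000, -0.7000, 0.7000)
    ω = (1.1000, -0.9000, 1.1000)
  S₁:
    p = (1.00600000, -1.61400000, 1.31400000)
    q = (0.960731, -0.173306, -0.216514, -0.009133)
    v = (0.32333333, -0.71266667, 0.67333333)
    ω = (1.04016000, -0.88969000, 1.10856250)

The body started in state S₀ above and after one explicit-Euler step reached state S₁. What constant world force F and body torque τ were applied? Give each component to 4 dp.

F = (3.5000, -1.9000, -4.0000)
τ = (-0.1100, -0.0300, -0.0800)

ω₁ − ω₀ = (-0.05984000, 0.01031000, 0.00856250)
precession coupling = (0.0396, -0.1331, -0.1485)
I·α + gyro = (-0.1100, -0.0300, -0.0800)
velocity change Δv = (0.02333333, -0.01266667, -0.02666667)
m·(v₁−v₀)/dt = (3.5000, -1.9000, -4.0000)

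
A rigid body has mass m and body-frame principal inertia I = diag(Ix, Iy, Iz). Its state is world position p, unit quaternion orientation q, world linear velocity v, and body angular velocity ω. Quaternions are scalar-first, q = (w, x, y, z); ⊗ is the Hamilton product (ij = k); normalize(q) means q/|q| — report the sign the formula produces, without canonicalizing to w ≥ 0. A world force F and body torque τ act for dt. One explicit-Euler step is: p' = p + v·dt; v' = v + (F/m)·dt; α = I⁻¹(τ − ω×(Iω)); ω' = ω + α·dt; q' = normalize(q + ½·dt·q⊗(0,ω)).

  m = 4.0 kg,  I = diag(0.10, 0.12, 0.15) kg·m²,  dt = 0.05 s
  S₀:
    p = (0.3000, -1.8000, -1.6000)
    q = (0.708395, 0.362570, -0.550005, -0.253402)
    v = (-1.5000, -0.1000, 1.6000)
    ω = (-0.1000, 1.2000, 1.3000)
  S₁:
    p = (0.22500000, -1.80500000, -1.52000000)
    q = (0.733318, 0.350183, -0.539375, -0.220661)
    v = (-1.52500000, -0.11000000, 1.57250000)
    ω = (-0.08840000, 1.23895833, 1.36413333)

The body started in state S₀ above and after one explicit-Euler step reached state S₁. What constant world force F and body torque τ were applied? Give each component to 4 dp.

ω₁ − ω₀ = (0.01160000, 0.03895833, 0.06413333)
gyro term ω₀×Iω₀ = (0.0468, 0.0065, -0.0024)
τ = I·(Δω/dt) + ω₀×(Iω₀) = (0.0700, 0.1000, 0.1900)
v₁ − v₀ = (-0.02500000, -0.01000000, -0.02750000)
m·(v₁−v₀)/dt = (-2.0000, -0.8000, -2.2000)

F = (-2.0000, -0.8000, -2.2000)
τ = (0.0700, 0.1000, 0.1900)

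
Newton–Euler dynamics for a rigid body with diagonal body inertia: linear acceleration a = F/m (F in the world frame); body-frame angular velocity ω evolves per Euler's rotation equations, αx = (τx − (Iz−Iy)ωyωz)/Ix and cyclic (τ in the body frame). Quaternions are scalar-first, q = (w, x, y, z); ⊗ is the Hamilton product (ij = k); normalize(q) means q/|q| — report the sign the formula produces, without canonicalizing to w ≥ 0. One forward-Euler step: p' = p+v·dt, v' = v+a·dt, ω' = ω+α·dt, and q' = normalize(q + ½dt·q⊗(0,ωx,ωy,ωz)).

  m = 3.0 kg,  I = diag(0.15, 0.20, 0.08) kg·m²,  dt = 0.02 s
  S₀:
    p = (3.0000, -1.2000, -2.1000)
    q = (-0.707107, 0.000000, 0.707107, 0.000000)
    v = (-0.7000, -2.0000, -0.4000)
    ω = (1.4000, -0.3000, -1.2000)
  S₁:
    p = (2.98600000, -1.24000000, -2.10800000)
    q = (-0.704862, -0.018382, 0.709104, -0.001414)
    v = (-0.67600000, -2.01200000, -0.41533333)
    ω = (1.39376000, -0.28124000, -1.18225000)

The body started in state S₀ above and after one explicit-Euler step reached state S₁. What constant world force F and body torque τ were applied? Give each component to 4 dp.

velocity change Δv = (0.02400000, -0.01200000, -0.01533333)
F = m·Δv/dt = (3.6000, -1.8000, -2.3000)
rate change Δω = (-0.00624000, 0.01876000, 0.01775000)
I·α + gyro = (-0.0900, 0.0700, 0.0500)

F = (3.6000, -1.8000, -2.3000)
τ = (-0.0900, 0.0700, 0.0500)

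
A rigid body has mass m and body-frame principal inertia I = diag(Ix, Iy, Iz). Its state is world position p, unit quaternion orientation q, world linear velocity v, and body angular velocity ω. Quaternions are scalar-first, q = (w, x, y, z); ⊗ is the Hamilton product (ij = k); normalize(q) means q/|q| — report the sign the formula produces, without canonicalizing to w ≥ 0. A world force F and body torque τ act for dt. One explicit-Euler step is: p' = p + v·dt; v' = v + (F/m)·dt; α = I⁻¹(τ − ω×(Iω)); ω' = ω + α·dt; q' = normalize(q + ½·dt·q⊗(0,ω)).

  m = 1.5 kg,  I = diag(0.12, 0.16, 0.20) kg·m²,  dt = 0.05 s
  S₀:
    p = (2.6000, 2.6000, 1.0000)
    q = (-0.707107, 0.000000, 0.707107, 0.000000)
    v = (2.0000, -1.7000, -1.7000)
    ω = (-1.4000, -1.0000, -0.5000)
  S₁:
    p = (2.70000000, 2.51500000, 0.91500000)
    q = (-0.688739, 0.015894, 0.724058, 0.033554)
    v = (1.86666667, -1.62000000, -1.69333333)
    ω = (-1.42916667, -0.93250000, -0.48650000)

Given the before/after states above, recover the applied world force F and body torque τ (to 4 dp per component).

F = (-4.0000, 2.4000, 0.2000)
τ = (-0.0500, 0.1600, 0.1100)

v₁ − v₀ = (-0.13333333, 0.08000000, 0.00666667)
applied force F = (-4.0000, 2.4000, 0.2000)
Δω = ω₁−ω₀ = (-0.02916667, 0.06750000, 0.01350000)
I·α + gyro = (-0.0500, 0.1600, 0.1100)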